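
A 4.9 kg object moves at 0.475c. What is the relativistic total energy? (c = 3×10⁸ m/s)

γ = 1/√(1 - 0.475²) = 1.13638
mc² = 4.9 × (3×10⁸)² = 4.410×10¹⁷ J
E = γmc² = 1.13638 × 4.410×10¹⁷ = 5.011×10¹⁷ J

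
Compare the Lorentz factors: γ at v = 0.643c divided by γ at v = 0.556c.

γ₁ = 1/√(1 - 0.643²) = 1.3057
γ₂ = 1/√(1 - 0.556²) = 1.2031
γ₁/γ₂ = 1.3057/1.2031 = 1.085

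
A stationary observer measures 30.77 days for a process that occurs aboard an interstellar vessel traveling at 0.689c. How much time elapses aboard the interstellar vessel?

Dilated time Δt = 30.77 days
γ = 1/√(1 - 0.689²) = 1.380
Δt₀ = Δt/γ = 30.77/1.380 = 22.30 days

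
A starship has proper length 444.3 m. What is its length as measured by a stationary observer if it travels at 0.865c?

Proper length L₀ = 444.3 m
γ = 1/√(1 - 0.865²) = 1.993
L = L₀/γ = 444.3/1.993 = 222.9 m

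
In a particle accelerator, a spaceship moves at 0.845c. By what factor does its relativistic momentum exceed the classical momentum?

p_rel = γmv, p_class = mv
Ratio = γ = 1/√(1 - 0.845²)
= 1/√(0.285975) = 1.870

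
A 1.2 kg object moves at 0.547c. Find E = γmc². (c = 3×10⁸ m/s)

γ = 1/√(1 - 0.547²) = 1.1946
mc² = 1.2 × (3×10⁸)² = 1.080×10¹⁷ J
E = γmc² = 1.1946 × 1.080×10¹⁷ = 1.290×10¹⁷ J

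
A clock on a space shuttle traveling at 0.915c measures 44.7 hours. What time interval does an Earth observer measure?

Proper time Δt₀ = 44.7 hours
γ = 1/√(1 - 0.915²) = 2.479
Δt = γΔt₀ = 2.479 × 44.7 = 110.8 hours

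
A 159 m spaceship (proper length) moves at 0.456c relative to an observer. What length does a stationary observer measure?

Proper length L₀ = 159 m
γ = 1/√(1 - 0.456²) = 1.124
L = L₀/γ = 159/1.124 = 141.5 m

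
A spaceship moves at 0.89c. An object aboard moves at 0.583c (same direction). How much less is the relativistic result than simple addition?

Classical: u' + v = 0.583 + 0.89 = 1.473c
Relativistic: u = (0.583 + 0.89)/(1 + 0.51887) = 1.473/1.51887 = 0.9698c
Difference: 1.473 - 0.9698 = 0.5032c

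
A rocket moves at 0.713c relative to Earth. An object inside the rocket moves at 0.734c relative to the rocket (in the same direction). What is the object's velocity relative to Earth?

u = (u' + v)/(1 + u'v/c²)
Numerator: 0.734 + 0.713 = 1.447
Denominator: 1 + 0.523342 = 1.523342
u = 1.447/1.523342 = 0.9499c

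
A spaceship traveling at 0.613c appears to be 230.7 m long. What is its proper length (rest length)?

Contracted length L = 230.7 m
γ = 1/√(1 - 0.613²) = 1.2657
L₀ = γL = 1.2657 × 230.7 = 292.0 m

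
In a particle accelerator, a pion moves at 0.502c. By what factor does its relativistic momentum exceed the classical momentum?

p_rel = γmv, p_class = mv
Ratio = γ = 1/√(1 - 0.502²)
= 1/√(0.747996) = 1.156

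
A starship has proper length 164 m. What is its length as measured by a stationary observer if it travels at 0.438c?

Proper length L₀ = 164 m
γ = 1/√(1 - 0.438²) = 1.1124
L = L₀/γ = 164/1.1124 = 147.4 m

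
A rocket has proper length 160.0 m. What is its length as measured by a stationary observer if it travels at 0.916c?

Proper length L₀ = 160.0 m
γ = 1/√(1 - 0.916²) = 2.4927
L = L₀/γ = 160.0/2.4927 = 64.19 m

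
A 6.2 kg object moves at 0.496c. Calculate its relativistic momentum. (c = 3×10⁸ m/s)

γ = 1/√(1 - 0.496²) = 1.1516
v = 0.496 × 3×10⁸ = 1.488×10⁸ m/s
p = γmv = 1.1516 × 6.2 × 1.488×10⁸ = 1.062×10⁹ kg·m/s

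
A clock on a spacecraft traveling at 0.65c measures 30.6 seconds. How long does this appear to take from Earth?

Proper time Δt₀ = 30.6 seconds
γ = 1/√(1 - 0.65²) = 1.316
Δt = γΔt₀ = 1.316 × 30.6 = 40.27 seconds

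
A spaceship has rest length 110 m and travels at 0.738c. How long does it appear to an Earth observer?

Proper length L₀ = 110 m
γ = 1/√(1 - 0.738²) = 1.4819
L = L₀/γ = 110/1.4819 = 74.23 m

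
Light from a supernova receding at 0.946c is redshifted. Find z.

β = 0.946
(1+β)/(1-β) = 1.946/0.054 = 36.04
√(36.04) = 6.003
z = 6.003 - 1 = 5.003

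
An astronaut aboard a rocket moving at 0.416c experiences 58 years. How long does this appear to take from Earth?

Proper time Δt₀ = 58 years
γ = 1/√(1 - 0.416²) = 1.0997
Δt = γΔt₀ = 1.0997 × 58 = 63.78 years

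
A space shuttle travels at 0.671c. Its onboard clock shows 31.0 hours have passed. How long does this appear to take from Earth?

Proper time Δt₀ = 31.0 hours
γ = 1/√(1 - 0.671²) = 1.3487
Δt = γΔt₀ = 1.3487 × 31.0 = 41.81 hours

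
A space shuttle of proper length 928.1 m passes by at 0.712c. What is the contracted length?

Proper length L₀ = 928.1 m
γ = 1/√(1 - 0.712²) = 1.4241
L = L₀/γ = 928.1/1.4241 = 651.7 m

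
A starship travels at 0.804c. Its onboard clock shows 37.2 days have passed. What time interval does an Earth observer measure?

Proper time Δt₀ = 37.2 days
γ = 1/√(1 - 0.804²) = 1.6817
Δt = γΔt₀ = 1.6817 × 37.2 = 62.56 days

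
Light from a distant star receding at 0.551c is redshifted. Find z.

β = 0.551
(1+β)/(1-β) = 1.551/0.449 = 3.4543
√(3.4543) = 1.8586
z = 1.8586 - 1 = 0.8586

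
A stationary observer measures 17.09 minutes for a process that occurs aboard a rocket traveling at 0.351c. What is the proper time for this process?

Dilated time Δt = 17.09 minutes
γ = 1/√(1 - 0.351²) = 1.068
Δt₀ = Δt/γ = 17.09/1.068 = 16.00 minutes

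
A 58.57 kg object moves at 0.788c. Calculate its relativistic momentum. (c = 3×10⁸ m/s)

γ = 1/√(1 - 0.788²) = 1.624
v = 0.788 × 3×10⁸ = 2.364×10⁸ m/s
p = γmv = 1.624 × 58.57 × 2.364×10⁸ = 2.249×10¹⁰ kg·m/s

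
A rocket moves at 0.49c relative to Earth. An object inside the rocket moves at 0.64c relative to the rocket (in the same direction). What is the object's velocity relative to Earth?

u = (u' + v)/(1 + u'v/c²)
Numerator: 0.64 + 0.49 = 1.13
Denominator: 1 + 0.3136 = 1.3136
u = 1.13/1.3136 = 0.8602c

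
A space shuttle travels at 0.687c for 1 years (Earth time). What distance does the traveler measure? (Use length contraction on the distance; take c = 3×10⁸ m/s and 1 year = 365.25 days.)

Earth distance: d = v × t = 0.687c × 1 yr = 6.5040×10¹⁵ m
γ = 1.3762
d' = d/γ = 6.5040×10¹⁵/1.3762 = 4.726×10¹⁵ m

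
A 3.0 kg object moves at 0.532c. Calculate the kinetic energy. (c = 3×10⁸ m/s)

γ = 1/√(1 - 0.532²) = 1.181
γ - 1 = 0.1810
KE = (γ-1)mc² = 0.1810 × 3.0 × (3×10⁸)² = 4.887×10¹⁶ J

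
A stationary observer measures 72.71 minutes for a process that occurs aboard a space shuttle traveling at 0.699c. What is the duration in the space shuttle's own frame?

Dilated time Δt = 72.71 minutes
γ = 1/√(1 - 0.699²) = 1.3984
Δt₀ = Δt/γ = 72.71/1.3984 = 52.00 minutes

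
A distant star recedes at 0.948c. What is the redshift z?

β = 0.948
(1+β)/(1-β) = 1.948/0.052 = 37.462
√(37.462) = 6.121
z = 6.121 - 1 = 5.121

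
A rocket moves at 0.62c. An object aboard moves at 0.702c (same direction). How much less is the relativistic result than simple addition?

Classical: u' + v = 0.702 + 0.62 = 1.322c
Relativistic: u = (0.702 + 0.62)/(1 + 0.43524) = 1.322/1.43524 = 0.9211c
Difference: 1.322 - 0.9211 = 0.4009c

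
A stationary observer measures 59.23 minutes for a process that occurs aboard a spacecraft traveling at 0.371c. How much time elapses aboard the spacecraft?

Dilated time Δt = 59.23 minutes
γ = 1/√(1 - 0.371²) = 1.077
Δt₀ = Δt/γ = 59.23/1.077 = 55.00 minutes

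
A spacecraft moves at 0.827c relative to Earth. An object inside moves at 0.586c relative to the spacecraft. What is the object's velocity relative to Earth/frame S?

u = (u' + v)/(1 + u'v/c²)
Numerator: 0.586 + 0.827 = 1.413
Denominator: 1 + 0.484622 = 1.484622
u = 1.413/1.484622 = 0.9518c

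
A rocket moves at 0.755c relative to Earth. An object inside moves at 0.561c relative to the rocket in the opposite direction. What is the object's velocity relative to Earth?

Object's velocity in rocket frame is u' = -0.561c
u = (u' + v)/(1 + u'v/c²) = (v - 0.561)/(1 - 0.561·v/c²)
Numerator: 0.755 - 0.561 = 0.194
Denominator: 1 - 0.423555 = 0.576445
u = 0.194/0.576445 = 0.3365c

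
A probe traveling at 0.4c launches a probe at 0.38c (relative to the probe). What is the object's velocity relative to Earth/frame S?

u = (u' + v)/(1 + u'v/c²)
Numerator: 0.38 + 0.4 = 0.78
Denominator: 1 + 0.152 = 1.152
u = 0.78/1.152 = 0.6771c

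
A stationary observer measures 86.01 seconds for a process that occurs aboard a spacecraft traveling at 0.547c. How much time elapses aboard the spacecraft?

Dilated time Δt = 86.01 seconds
γ = 1/√(1 - 0.547²) = 1.1946
Δt₀ = Δt/γ = 86.01/1.1946 = 72.00 seconds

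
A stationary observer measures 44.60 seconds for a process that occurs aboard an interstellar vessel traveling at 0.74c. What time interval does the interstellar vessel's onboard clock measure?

Dilated time Δt = 44.60 seconds
γ = 1/√(1 - 0.74²) = 1.4868
Δt₀ = Δt/γ = 44.60/1.4868 = 30.00 seconds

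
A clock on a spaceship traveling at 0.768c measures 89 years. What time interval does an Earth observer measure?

Proper time Δt₀ = 89 years
γ = 1/√(1 - 0.768²) = 1.5614
Δt = γΔt₀ = 1.5614 × 89 = 139.0 years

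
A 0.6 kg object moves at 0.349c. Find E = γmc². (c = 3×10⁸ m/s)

γ = 1/√(1 - 0.349²) = 1.067
mc² = 0.6 × (3×10⁸)² = 5.400×10¹⁶ J
E = γmc² = 1.067 × 5.400×10¹⁶ = 5.762×10¹⁶ J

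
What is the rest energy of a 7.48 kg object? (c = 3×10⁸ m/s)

c² = (3×10⁸)² = 9.000×10¹⁶ m²/s²
E₀ = mc² = 7.48 × 9.000×10¹⁶ = 6.732×10¹⁷ J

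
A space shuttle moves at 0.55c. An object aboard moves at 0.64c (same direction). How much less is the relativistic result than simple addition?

Classical: u' + v = 0.64 + 0.55 = 1.19c
Relativistic: u = (0.64 + 0.55)/(1 + 0.352) = 1.19/1.352 = 0.8802c
Difference: 1.19 - 0.8802 = 0.3098c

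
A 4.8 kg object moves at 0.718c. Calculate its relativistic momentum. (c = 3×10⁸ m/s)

γ = 1/√(1 - 0.718²) = 1.4367
v = 0.718 × 3×10⁸ = 2.154×10⁸ m/s
p = γmv = 1.4367 × 4.8 × 2.154×10⁸ = 1.485×10⁹ kg·m/s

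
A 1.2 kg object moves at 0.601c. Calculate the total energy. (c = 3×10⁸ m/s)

γ = 1/√(1 - 0.601²) = 1.251
mc² = 1.2 × (3×10⁸)² = 1.080×10¹⁷ J
E = γmc² = 1.251 × 1.080×10¹⁷ = 1.351×10¹⁷ J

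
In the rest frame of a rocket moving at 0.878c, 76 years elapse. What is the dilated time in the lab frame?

Proper time Δt₀ = 76 years
γ = 1/√(1 - 0.878²) = 2.089
Δt = γΔt₀ = 2.089 × 76 = 158.8 years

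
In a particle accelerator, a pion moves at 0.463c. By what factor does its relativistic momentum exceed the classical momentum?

p_rel = γmv, p_class = mv
Ratio = γ = 1/√(1 - 0.463²)
= 1/√(0.785631) = 1.128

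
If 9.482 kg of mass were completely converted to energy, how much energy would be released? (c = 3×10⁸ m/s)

Using E = mc²:
c² = (3×10⁸)² = 9×10¹⁶ m²/s²
E = 9.482 × 9×10¹⁶ = 8.534×10¹⁷ J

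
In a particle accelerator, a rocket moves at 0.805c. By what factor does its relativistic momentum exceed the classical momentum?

p_rel = γmv, p_class = mv
Ratio = γ = 1/√(1 - 0.805²)
= 1/√(0.351975) = 1.686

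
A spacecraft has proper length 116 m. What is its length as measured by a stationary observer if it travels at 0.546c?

Proper length L₀ = 116 m
γ = 1/√(1 - 0.546²) = 1.1936
L = L₀/γ = 116/1.1936 = 97.18 m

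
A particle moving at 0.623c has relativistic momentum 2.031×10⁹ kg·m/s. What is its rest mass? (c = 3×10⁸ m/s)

γ = 1/√(1 - 0.623²) = 1.2784
v = 0.623 × 3×10⁸ = 1.869×10⁸ m/s
m = p/(γv) = 2.031×10⁹/(1.2784 × 1.869×10⁸) = 8.500 kg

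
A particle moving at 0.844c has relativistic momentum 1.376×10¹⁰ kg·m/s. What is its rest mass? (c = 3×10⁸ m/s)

γ = 1/√(1 - 0.844²) = 1.864
v = 0.844 × 3×10⁸ = 2.532×10⁸ m/s
m = p/(γv) = 1.376×10¹⁰/(1.864 × 2.532×10⁸) = 29.15 kg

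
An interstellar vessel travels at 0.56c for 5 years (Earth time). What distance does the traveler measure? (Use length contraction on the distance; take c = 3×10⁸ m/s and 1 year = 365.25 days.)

Earth distance: d = v × t = 0.56c × 5 yr = 2.651×10¹⁶ m
γ = 1.207
d' = d/γ = 2.651×10¹⁶/1.207 = 2.196×10¹⁶ m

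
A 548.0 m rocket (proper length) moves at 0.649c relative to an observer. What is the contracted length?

Proper length L₀ = 548.0 m
γ = 1/√(1 - 0.649²) = 1.3144
L = L₀/γ = 548.0/1.3144 = 416.9 m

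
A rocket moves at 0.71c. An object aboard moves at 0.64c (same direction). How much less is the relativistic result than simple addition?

Classical: u' + v = 0.64 + 0.71 = 1.35c
Relativistic: u = (0.64 + 0.71)/(1 + 0.4544) = 1.35/1.4544 = 0.9282c
Difference: 1.35 - 0.9282 = 0.4218c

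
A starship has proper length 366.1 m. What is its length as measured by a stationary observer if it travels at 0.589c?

Proper length L₀ = 366.1 m
γ = 1/√(1 - 0.589²) = 1.2374
L = L₀/γ = 366.1/1.2374 = 295.9 m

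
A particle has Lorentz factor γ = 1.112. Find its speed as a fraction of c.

From γ = 1/√(1 - v²/c²):
1/γ² = 1/1.112² = 0.8087
v²/c² = 1 - 0.8087 = 0.1913
v/c = √(0.1913) = 0.4374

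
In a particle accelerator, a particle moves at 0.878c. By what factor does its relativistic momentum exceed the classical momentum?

p_rel = γmv, p_class = mv
Ratio = γ = 1/√(1 - 0.878²)
= 1/√(0.229116) = 2.089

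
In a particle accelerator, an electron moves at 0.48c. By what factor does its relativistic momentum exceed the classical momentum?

p_rel = γmv, p_class = mv
Ratio = γ = 1/√(1 - 0.48²)
= 1/√(0.7696) = 1.140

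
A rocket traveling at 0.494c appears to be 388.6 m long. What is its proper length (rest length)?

Contracted length L = 388.6 m
γ = 1/√(1 - 0.494²) = 1.150
L₀ = γL = 1.150 × 388.6 = 446.9 m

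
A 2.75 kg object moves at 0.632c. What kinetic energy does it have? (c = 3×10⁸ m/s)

γ = 1/√(1 - 0.632²) = 1.2904
γ - 1 = 0.2904
KE = (γ-1)mc² = 0.2904 × 2.75 × (3×10⁸)² = 7.187×10¹⁶ J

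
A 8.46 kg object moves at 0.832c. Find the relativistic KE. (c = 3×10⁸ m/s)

γ = 1/√(1 - 0.832²) = 1.8025
γ - 1 = 0.8025
KE = (γ-1)mc² = 0.8025 × 8.46 × (3×10⁸)² = 6.110×10¹⁷ J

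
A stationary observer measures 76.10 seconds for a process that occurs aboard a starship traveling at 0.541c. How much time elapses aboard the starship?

Dilated time Δt = 76.10 seconds
γ = 1/√(1 - 0.541²) = 1.189
Δt₀ = Δt/γ = 76.10/1.189 = 64.00 seconds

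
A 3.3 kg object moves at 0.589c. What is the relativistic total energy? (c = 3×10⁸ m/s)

γ = 1/√(1 - 0.589²) = 1.2374
mc² = 3.3 × (3×10⁸)² = 2.970×10¹⁷ J
E = γmc² = 1.2374 × 2.970×10¹⁷ = 3.675×10¹⁷ J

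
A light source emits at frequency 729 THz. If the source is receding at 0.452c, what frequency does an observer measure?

β = v/c = 0.452
(1-β)/(1+β) = 0.548/1.452 = 0.37741
Doppler factor = √(0.37741) = 0.61434
f_obs = 729 × 0.61434 = 447.9 THz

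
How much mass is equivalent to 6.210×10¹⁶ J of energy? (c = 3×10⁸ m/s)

From E = mc², we get m = E/c²
c² = (3×10⁸)² = 9×10¹⁶ m²/s²
m = 6.210×10¹⁶ / 9×10¹⁶ = 0.6900 kg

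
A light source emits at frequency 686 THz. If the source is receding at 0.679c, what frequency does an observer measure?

β = v/c = 0.679
(1-β)/(1+β) = 0.321/1.679 = 0.19119
Doppler factor = √(0.19119) = 0.43725
f_obs = 686 × 0.43725 = 300.0 THz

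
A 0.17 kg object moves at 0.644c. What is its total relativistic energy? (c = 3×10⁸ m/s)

γ = 1/√(1 - 0.644²) = 1.307
mc² = 0.17 × (3×10⁸)² = 1.530×10¹⁶ J
E = γmc² = 1.307 × 1.530×10¹⁶ = 2.000×10¹⁶ J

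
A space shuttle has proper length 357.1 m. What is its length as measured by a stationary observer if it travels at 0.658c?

Proper length L₀ = 357.1 m
γ = 1/√(1 - 0.658²) = 1.328
L = L₀/γ = 357.1/1.328 = 268.9 m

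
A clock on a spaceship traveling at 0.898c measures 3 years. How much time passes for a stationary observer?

Proper time Δt₀ = 3 years
γ = 1/√(1 - 0.898²) = 2.2728
Δt = γΔt₀ = 2.2728 × 3 = 6.818 years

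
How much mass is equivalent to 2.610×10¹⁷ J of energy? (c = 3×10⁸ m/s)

From E = mc², we get m = E/c²
c² = (3×10⁸)² = 9×10¹⁶ m²/s²
m = 2.610×10¹⁷ / 9×10¹⁶ = 2.900 kg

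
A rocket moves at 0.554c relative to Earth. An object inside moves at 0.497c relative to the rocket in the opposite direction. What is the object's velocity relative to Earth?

Object's velocity in rocket frame is u' = -0.497c
u = (u' + v)/(1 + u'v/c²) = (v - 0.497)/(1 - 0.497·v/c²)
Numerator: 0.554 - 0.497 = 0.057
Denominator: 1 - 0.275338 = 0.724662
u = 0.057/0.724662 = 0.07866c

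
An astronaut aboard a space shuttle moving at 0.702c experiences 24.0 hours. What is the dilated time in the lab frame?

Proper time Δt₀ = 24.0 hours
γ = 1/√(1 - 0.702²) = 1.404
Δt = γΔt₀ = 1.404 × 24.0 = 33.70 hours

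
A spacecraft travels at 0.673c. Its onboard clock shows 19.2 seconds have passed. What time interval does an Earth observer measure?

Proper time Δt₀ = 19.2 seconds
γ = 1/√(1 - 0.673²) = 1.352
Δt = γΔt₀ = 1.352 × 19.2 = 25.96 seconds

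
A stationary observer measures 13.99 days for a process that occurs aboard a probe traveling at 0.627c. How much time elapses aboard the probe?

Dilated time Δt = 13.99 days
γ = 1/√(1 - 0.627²) = 1.284
Δt₀ = Δt/γ = 13.99/1.284 = 10.90 days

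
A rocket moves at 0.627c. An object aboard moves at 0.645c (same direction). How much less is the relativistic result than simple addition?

Classical: u' + v = 0.645 + 0.627 = 1.272c
Relativistic: u = (0.645 + 0.627)/(1 + 0.404415) = 1.272/1.404415 = 0.9057c
Difference: 1.272 - 0.9057 = 0.3663c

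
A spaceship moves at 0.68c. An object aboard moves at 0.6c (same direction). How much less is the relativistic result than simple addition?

Classical: u' + v = 0.6 + 0.68 = 1.28c
Relativistic: u = (0.6 + 0.68)/(1 + 0.408) = 1.28/1.408 = 0.9091c
Difference: 1.28 - 0.9091 = 0.3709c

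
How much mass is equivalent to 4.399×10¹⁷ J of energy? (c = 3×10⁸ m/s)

From E = mc², we get m = E/c²
c² = (3×10⁸)² = 9×10¹⁶ m²/s²
m = 4.399×10¹⁷ / 9×10¹⁶ = 4.888 kg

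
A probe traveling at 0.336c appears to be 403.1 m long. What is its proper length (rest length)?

Contracted length L = 403.1 m
γ = 1/√(1 - 0.336²) = 1.0617
L₀ = γL = 1.0617 × 403.1 = 428.0 m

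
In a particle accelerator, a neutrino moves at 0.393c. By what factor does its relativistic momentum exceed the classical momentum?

p_rel = γmv, p_class = mv
Ratio = γ = 1/√(1 - 0.393²)
= 1/√(0.845551) = 1.088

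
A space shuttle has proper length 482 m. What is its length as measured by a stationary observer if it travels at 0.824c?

Proper length L₀ = 482 m
γ = 1/√(1 - 0.824²) = 1.765
L = L₀/γ = 482/1.765 = 273.1 m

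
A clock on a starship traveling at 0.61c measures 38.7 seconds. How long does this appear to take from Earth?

Proper time Δt₀ = 38.7 seconds
γ = 1/√(1 - 0.61²) = 1.262
Δt = γΔt₀ = 1.262 × 38.7 = 48.84 seconds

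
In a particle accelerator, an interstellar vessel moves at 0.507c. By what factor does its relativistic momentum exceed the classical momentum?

p_rel = γmv, p_class = mv
Ratio = γ = 1/√(1 - 0.507²)
= 1/√(0.742951) = 1.160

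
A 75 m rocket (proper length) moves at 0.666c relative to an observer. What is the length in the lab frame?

Proper length L₀ = 75 m
γ = 1/√(1 - 0.666²) = 1.3406
L = L₀/γ = 75/1.3406 = 55.95 m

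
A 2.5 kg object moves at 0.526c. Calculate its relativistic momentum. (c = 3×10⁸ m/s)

γ = 1/√(1 - 0.526²) = 1.176
v = 0.526 × 3×10⁸ = 1.578×10⁸ m/s
p = γmv = 1.176 × 2.5 × 1.578×10⁸ = 4.639×10⁸ kg·m/s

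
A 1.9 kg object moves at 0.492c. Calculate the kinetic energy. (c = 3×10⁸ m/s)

γ = 1/√(1 - 0.492²) = 1.14864
γ - 1 = 0.14864
KE = (γ-1)mc² = 0.14864 × 1.9 × (3×10⁸)² = 2.542×10¹⁶ J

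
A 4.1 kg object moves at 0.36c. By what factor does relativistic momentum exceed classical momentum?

p_rel = γmv, p_class = mv
Ratio = γ = 1/√(1 - 0.36²) = 1.072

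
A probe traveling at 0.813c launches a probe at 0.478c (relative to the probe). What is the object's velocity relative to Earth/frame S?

u = (u' + v)/(1 + u'v/c²)
Numerator: 0.478 + 0.813 = 1.291
Denominator: 1 + 0.388614 = 1.388614
u = 1.291/1.388614 = 0.9297c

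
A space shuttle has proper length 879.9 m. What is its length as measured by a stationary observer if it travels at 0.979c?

Proper length L₀ = 879.9 m
γ = 1/√(1 - 0.979²) = 4.905
L = L₀/γ = 879.9/4.905 = 179.4 m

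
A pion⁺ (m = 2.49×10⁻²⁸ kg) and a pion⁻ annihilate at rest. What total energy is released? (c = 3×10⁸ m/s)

Both particles have the same rest mass, so total mass = 2m
E = 2m·c² = 2 × 2.49×10⁻²⁸ × (3×10⁸)²
= 2 × 2.49×10⁻²⁸ × 9×10¹⁶
= 4.482×10⁻¹¹ J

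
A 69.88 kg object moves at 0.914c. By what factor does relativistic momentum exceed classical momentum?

p_rel = γmv, p_class = mv
Ratio = γ = 1/√(1 - 0.914²) = 2.465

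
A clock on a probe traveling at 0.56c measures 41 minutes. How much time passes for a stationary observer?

Proper time Δt₀ = 41 minutes
γ = 1/√(1 - 0.56²) = 1.207
Δt = γΔt₀ = 1.207 × 41 = 49.49 minutes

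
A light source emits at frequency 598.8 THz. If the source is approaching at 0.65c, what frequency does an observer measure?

β = v/c = 0.65
(1+β)/(1-β) = 1.65/0.35 = 4.714
Doppler factor = √(4.714) = 2.171
f_obs = 598.8 × 2.171 = 1300 THz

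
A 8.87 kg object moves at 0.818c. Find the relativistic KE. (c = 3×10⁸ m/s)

γ = 1/√(1 - 0.818²) = 1.7385
γ - 1 = 0.7385
KE = (γ-1)mc² = 0.7385 × 8.87 × (3×10⁸)² = 5.895×10¹⁷ J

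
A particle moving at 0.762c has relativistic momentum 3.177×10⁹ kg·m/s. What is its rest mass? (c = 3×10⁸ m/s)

γ = 1/√(1 - 0.762²) = 1.5442
v = 0.762 × 3×10⁸ = 2.286×10⁸ m/s
m = p/(γv) = 3.177×10⁹/(1.5442 × 2.286×10⁸) = 9.000 kg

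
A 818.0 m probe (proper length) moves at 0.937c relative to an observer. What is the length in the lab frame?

Proper length L₀ = 818.0 m
γ = 1/√(1 - 0.937²) = 2.8626
L = L₀/γ = 818.0/2.8626 = 285.8 m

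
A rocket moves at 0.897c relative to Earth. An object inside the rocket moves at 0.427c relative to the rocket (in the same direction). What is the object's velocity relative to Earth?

u = (u' + v)/(1 + u'v/c²)
Numerator: 0.427 + 0.897 = 1.324
Denominator: 1 + 0.383019 = 1.383019
u = 1.324/1.383019 = 0.9573c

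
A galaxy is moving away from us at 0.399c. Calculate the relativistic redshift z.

β = 0.399
(1+β)/(1-β) = 1.399/0.601 = 2.3278
√(2.3278) = 1.5257
z = 1.5257 - 1 = 0.5257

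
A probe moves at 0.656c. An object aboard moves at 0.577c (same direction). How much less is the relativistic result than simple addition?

Classical: u' + v = 0.577 + 0.656 = 1.233c
Relativistic: u = (0.577 + 0.656)/(1 + 0.378512) = 1.233/1.378512 = 0.8944c
Difference: 1.233 - 0.8944 = 0.3386c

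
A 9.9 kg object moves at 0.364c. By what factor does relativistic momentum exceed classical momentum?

p_rel = γmv, p_class = mv
Ratio = γ = 1/√(1 - 0.364²) = 1.074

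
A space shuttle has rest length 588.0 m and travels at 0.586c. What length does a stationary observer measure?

Proper length L₀ = 588.0 m
γ = 1/√(1 - 0.586²) = 1.234
L = L₀/γ = 588.0/1.234 = 476.5 m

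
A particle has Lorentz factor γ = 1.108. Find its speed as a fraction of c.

From γ = 1/√(1 - v²/c²):
1/γ² = 1/1.108² = 0.8146
v²/c² = 1 - 0.8146 = 0.1854
v/c = √(0.1854) = 0.4306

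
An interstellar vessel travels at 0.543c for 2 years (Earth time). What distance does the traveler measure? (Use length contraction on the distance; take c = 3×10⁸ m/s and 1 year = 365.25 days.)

Earth distance: d = v × t = 0.543c × 2 yr = 1.02815×10¹⁶ m
γ = 1.19086
d' = d/γ = 1.02815×10¹⁶/1.19086 = 8.634×10¹⁵ m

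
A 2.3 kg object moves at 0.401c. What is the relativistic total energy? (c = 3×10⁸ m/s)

γ = 1/√(1 - 0.401²) = 1.092
mc² = 2.3 × (3×10⁸)² = 2.070×10¹⁷ J
E = γmc² = 1.092 × 2.070×10¹⁷ = 2.260×10¹⁷ J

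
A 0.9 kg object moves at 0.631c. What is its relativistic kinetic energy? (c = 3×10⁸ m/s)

γ = 1/√(1 - 0.631²) = 1.289
γ - 1 = 0.2890
KE = (γ-1)mc² = 0.2890 × 0.9 × (3×10⁸)² = 2.341×10¹⁶ J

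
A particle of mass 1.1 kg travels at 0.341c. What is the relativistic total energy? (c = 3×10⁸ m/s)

γ = 1/√(1 - 0.341²) = 1.064
mc² = 1.1 × (3×10⁸)² = 9.900×10¹⁶ J
E = γmc² = 1.064 × 9.900×10¹⁶ = 1.053×10¹⁷ J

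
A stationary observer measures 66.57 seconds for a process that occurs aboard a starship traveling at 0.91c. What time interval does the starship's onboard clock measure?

Dilated time Δt = 66.57 seconds
γ = 1/√(1 - 0.91²) = 2.412
Δt₀ = Δt/γ = 66.57/2.412 = 27.60 seconds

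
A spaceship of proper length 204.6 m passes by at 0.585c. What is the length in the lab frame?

Proper length L₀ = 204.6 m
γ = 1/√(1 - 0.585²) = 1.233
L = L₀/γ = 204.6/1.233 = 165.9 m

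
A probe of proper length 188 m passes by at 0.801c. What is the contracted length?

Proper length L₀ = 188 m
γ = 1/√(1 - 0.801²) = 1.6704
L = L₀/γ = 188/1.6704 = 112.5 m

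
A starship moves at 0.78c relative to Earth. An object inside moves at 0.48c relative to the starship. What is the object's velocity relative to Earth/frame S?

u = (u' + v)/(1 + u'v/c²)
Numerator: 0.48 + 0.78 = 1.26
Denominator: 1 + 0.3744 = 1.3744
u = 1.26/1.3744 = 0.9168c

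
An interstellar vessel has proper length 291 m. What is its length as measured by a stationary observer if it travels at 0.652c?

Proper length L₀ = 291 m
γ = 1/√(1 - 0.652²) = 1.319
L = L₀/γ = 291/1.319 = 220.6 m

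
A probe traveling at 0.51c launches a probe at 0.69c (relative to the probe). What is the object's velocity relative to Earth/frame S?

u = (u' + v)/(1 + u'v/c²)
Numerator: 0.69 + 0.51 = 1.2
Denominator: 1 + 0.3519 = 1.3519
u = 1.2/1.3519 = 0.8876c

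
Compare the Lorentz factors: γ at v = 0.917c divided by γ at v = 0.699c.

γ₁ = 1/√(1 - 0.917²) = 2.507
γ₂ = 1/√(1 - 0.699²) = 1.398
γ₁/γ₂ = 2.507/1.398 = 1.793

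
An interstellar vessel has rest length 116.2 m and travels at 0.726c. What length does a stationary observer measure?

Proper length L₀ = 116.2 m
γ = 1/√(1 - 0.726²) = 1.4541
L = L₀/γ = 116.2/1.4541 = 79.91 m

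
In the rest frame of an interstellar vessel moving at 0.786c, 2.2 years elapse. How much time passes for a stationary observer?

Proper time Δt₀ = 2.2 years
γ = 1/√(1 - 0.786²) = 1.6175
Δt = γΔt₀ = 1.6175 × 2.2 = 3.559 years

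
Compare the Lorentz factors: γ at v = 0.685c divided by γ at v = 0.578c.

γ₁ = 1/√(1 - 0.685²) = 1.3726
γ₂ = 1/√(1 - 0.578²) = 1.2254
γ₁/γ₂ = 1.3726/1.2254 = 1.120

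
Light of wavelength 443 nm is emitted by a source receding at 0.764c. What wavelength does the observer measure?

β = 0.764
Wavelength Doppler factor = √(1.764/0.236) = √(7.475) = 2.734
λ_obs = 443 × 2.734 = 1211 nm (redshift)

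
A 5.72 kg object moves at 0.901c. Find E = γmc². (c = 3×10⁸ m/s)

γ = 1/√(1 - 0.901²) = 2.305
mc² = 5.72 × (3×10⁸)² = 5.148×10¹⁷ J
E = γmc² = 2.305 × 5.148×10¹⁷ = 1.187×10¹⁸ J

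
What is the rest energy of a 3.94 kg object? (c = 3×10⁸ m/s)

c² = (3×10⁸)² = 9.000×10¹⁶ m²/s²
E₀ = mc² = 3.94 × 9.000×10¹⁶ = 3.546×10¹⁷ J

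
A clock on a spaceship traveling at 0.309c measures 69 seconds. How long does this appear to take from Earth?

Proper time Δt₀ = 69 seconds
γ = 1/√(1 - 0.309²) = 1.0515
Δt = γΔt₀ = 1.0515 × 69 = 72.55 seconds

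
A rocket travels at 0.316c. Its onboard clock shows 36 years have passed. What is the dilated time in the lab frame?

Proper time Δt₀ = 36 years
γ = 1/√(1 - 0.316²) = 1.054
Δt = γΔt₀ = 1.054 × 36 = 37.94 years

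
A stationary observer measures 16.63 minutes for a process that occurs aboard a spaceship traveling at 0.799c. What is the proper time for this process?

Dilated time Δt = 16.63 minutes
γ = 1/√(1 - 0.799²) = 1.663
Δt₀ = Δt/γ = 16.63/1.663 = 10.00 minutes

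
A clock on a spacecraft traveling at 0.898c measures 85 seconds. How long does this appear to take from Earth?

Proper time Δt₀ = 85 seconds
γ = 1/√(1 - 0.898²) = 2.273
Δt = γΔt₀ = 2.273 × 85 = 193.2 seconds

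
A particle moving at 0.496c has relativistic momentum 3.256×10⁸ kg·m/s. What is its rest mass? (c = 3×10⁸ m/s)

γ = 1/√(1 - 0.496²) = 1.1516
v = 0.496 × 3×10⁸ = 1.488×10⁸ m/s
m = p/(γv) = 3.256×10⁸/(1.1516 × 1.488×10⁸) = 1.900 kg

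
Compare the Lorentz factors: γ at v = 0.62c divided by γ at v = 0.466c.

γ₁ = 1/√(1 - 0.62²) = 1.275
γ₂ = 1/√(1 - 0.466²) = 1.130
γ₁/γ₂ = 1.275/1.130 = 1.128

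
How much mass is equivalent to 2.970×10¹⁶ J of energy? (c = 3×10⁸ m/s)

From E = mc², we get m = E/c²
c² = (3×10⁸)² = 9×10¹⁶ m²/s²
m = 2.970×10¹⁶ / 9×10¹⁶ = 0.3300 kg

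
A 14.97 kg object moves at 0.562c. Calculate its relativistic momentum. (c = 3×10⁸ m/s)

γ = 1/√(1 - 0.562²) = 1.209
v = 0.562 × 3×10⁸ = 1.686×10⁸ m/s
p = γmv = 1.209 × 14.97 × 1.686×10⁸ = 3.051×10⁹ kg·m/s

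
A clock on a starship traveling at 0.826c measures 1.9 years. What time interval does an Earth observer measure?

Proper time Δt₀ = 1.9 years
γ = 1/√(1 - 0.826²) = 1.774
Δt = γΔt₀ = 1.774 × 1.9 = 3.371 years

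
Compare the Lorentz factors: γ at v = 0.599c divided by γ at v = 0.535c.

γ₁ = 1/√(1 - 0.599²) = 1.249
γ₂ = 1/√(1 - 0.535²) = 1.184
γ₁/γ₂ = 1.249/1.184 = 1.055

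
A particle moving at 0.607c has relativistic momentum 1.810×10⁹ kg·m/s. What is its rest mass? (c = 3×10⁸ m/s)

γ = 1/√(1 - 0.607²) = 1.2583
v = 0.607 × 3×10⁸ = 1.821×10⁸ m/s
m = p/(γv) = 1.810×10⁹/(1.2583 × 1.821×10⁸) = 7.899 kg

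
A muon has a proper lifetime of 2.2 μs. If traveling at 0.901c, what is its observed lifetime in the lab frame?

Proper lifetime τ₀ = 2.2 μs
γ = 1/√(1 - 0.901²) = 2.305
τ = γτ₀ = 2.305 × 2.2 μs = 5.071 μs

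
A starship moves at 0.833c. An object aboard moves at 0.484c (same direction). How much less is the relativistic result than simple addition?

Classical: u' + v = 0.484 + 0.833 = 1.317c
Relativistic: u = (0.484 + 0.833)/(1 + 0.403172) = 1.317/1.403172 = 0.9386c
Difference: 1.317 - 0.9386 = 0.3784c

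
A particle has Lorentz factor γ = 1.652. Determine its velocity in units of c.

From γ = 1/√(1 - v²/c²):
1/γ² = 1/1.652² = 0.3664
v²/c² = 1 - 0.3664 = 0.6336
v/c = √(0.6336) = 0.7960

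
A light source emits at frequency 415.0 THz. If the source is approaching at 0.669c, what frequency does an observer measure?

β = v/c = 0.669
(1+β)/(1-β) = 1.669/0.331 = 5.0423
Doppler factor = √(5.0423) = 2.2455
f_obs = 415.0 × 2.2455 = 931.9 THz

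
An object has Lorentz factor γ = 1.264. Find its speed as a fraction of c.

From γ = 1/√(1 - v²/c²):
1/γ² = 1/1.264² = 0.6259
v²/c² = 1 - 0.6259 = 0.3741
v/c = √(0.3741) = 0.6116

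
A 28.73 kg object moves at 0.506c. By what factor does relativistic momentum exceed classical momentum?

p_rel = γmv, p_class = mv
Ratio = γ = 1/√(1 - 0.506²) = 1.159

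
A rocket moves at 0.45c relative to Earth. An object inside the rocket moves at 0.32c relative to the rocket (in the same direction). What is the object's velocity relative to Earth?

u = (u' + v)/(1 + u'v/c²)
Numerator: 0.32 + 0.45 = 0.77
Denominator: 1 + 0.144 = 1.144
u = 0.77/1.144 = 0.6731c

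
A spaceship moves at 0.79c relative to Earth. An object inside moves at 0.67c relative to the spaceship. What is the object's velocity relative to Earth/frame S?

u = (u' + v)/(1 + u'v/c²)
Numerator: 0.67 + 0.79 = 1.46
Denominator: 1 + 0.5293 = 1.5293
u = 1.46/1.5293 = 0.9547c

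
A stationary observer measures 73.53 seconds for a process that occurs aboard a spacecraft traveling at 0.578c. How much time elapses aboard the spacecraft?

Dilated time Δt = 73.53 seconds
γ = 1/√(1 - 0.578²) = 1.2254
Δt₀ = Δt/γ = 73.53/1.2254 = 60.00 seconds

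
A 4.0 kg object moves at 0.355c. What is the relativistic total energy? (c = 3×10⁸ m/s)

γ = 1/√(1 - 0.355²) = 1.0697
mc² = 4.0 × (3×10⁸)² = 3.600×10¹⁷ J
E = γmc² = 1.0697 × 3.600×10¹⁷ = 3.851×10¹⁷ J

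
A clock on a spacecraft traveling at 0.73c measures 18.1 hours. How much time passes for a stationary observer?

Proper time Δt₀ = 18.1 hours
γ = 1/√(1 - 0.73²) = 1.463
Δt = γΔt₀ = 1.463 × 18.1 = 26.48 hours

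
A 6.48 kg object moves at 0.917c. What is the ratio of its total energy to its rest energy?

E = γmc², E₀ = mc²
E/E₀ = γ = 1/√(1 - 0.917²) = 2.507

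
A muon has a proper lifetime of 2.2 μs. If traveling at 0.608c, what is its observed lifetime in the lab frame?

Proper lifetime τ₀ = 2.2 μs
γ = 1/√(1 - 0.608²) = 1.2595
τ = γτ₀ = 1.2595 × 2.2 μs = 2.771 μs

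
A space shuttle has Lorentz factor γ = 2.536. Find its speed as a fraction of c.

From γ = 1/√(1 - v²/c²):
1/γ² = 1/2.536² = 0.1555
v²/c² = 1 - 0.1555 = 0.8445
v/c = √(0.8445) = 0.9190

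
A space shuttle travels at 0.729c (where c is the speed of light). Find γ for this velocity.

v/c = 0.729, so (v/c)² = 0.531441
1 - (v/c)² = 0.468559
γ = 1/√(0.468559) = 1.461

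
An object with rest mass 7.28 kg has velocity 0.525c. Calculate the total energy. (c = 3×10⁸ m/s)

γ = 1/√(1 - 0.525²) = 1.1749
mc² = 7.28 × (3×10⁸)² = 6.552×10¹⁷ J
E = γmc² = 1.1749 × 6.552×10¹⁷ = 7.698×10¹⁷ J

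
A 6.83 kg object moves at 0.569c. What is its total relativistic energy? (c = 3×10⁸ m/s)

γ = 1/√(1 - 0.569²) = 1.216
mc² = 6.83 × (3×10⁸)² = 6.147×10¹⁷ J
E = γmc² = 1.216 × 6.147×10¹⁷ = 7.475×10¹⁷ J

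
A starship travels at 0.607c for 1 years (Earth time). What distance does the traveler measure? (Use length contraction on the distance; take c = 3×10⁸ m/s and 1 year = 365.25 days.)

Earth distance: d = v × t = 0.607c × 1 yr = 5.7466×10¹⁵ m
γ = 1.2583
d' = d/γ = 5.7466×10¹⁵/1.2583 = 4.567×10¹⁵ m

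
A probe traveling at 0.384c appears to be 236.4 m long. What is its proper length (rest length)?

Contracted length L = 236.4 m
γ = 1/√(1 - 0.384²) = 1.083
L₀ = γL = 1.083 × 236.4 = 256.0 m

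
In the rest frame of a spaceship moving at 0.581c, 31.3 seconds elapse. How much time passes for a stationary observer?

Proper time Δt₀ = 31.3 seconds
γ = 1/√(1 - 0.581²) = 1.2286
Δt = γΔt₀ = 1.2286 × 31.3 = 38.46 seconds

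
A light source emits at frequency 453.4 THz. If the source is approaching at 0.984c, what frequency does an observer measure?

β = v/c = 0.984
(1+β)/(1-β) = 1.984/0.016 = 124.0
Doppler factor = √(124.0) = 11.136
f_obs = 453.4 × 11.136 = 5049 THz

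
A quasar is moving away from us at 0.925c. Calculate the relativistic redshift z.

β = 0.925
(1+β)/(1-β) = 1.925/0.075 = 25.667
√(25.667) = 5.066
z = 5.066 - 1 = 4.066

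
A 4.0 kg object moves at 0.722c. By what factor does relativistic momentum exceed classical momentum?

p_rel = γmv, p_class = mv
Ratio = γ = 1/√(1 - 0.722²) = 1.445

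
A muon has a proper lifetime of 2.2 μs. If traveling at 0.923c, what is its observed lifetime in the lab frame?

Proper lifetime τ₀ = 2.2 μs
γ = 1/√(1 - 0.923²) = 2.5988
τ = γτ₀ = 2.5988 × 2.2 μs = 5.717 μs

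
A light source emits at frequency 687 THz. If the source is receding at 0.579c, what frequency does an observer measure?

β = v/c = 0.579
(1-β)/(1+β) = 0.421/1.579 = 0.266624
Doppler factor = √(0.266624) = 0.51636
f_obs = 687 × 0.51636 = 354.7 THz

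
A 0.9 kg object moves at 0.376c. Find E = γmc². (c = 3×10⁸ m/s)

γ = 1/√(1 - 0.376²) = 1.07919
mc² = 0.9 × (3×10⁸)² = 8.100×10¹⁶ J
E = γmc² = 1.07919 × 8.100×10¹⁶ = 8.741×10¹⁶ J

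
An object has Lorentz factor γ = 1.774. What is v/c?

From γ = 1/√(1 - v²/c²):
1/γ² = 1/1.774² = 0.3178
v²/c² = 1 - 0.3178 = 0.6822
v/c = √(0.6822) = 0.8260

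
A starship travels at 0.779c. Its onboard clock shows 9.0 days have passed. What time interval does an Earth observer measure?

Proper time Δt₀ = 9.0 days
γ = 1/√(1 - 0.779²) = 1.5948
Δt = γΔt₀ = 1.5948 × 9.0 = 14.35 days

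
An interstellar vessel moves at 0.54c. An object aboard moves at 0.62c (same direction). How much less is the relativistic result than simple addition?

Classical: u' + v = 0.62 + 0.54 = 1.16c
Relativistic: u = (0.62 + 0.54)/(1 + 0.3348) = 1.16/1.3348 = 0.8690c
Difference: 1.16 - 0.8690 = 0.2910c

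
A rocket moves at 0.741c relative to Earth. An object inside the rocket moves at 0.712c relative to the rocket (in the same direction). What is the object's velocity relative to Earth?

u = (u' + v)/(1 + u'v/c²)
Numerator: 0.712 + 0.741 = 1.453
Denominator: 1 + 0.527592 = 1.527592
u = 1.453/1.527592 = 0.9512c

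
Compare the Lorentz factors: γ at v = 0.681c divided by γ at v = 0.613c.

γ₁ = 1/√(1 - 0.681²) = 1.366
γ₂ = 1/√(1 - 0.613²) = 1.266
γ₁/γ₂ = 1.366/1.266 = 1.079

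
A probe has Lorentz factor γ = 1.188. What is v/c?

From γ = 1/√(1 - v²/c²):
1/γ² = 1/1.188² = 0.7085
v²/c² = 1 - 0.7085 = 0.2915
v/c = √(0.2915) = 0.5399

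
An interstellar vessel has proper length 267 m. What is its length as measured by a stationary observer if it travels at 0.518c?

Proper length L₀ = 267 m
γ = 1/√(1 - 0.518²) = 1.169
L = L₀/γ = 267/1.169 = 228.4 m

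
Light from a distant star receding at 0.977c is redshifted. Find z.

β = 0.977
(1+β)/(1-β) = 1.977/0.023 = 85.96
√(85.96) = 9.271
z = 9.271 - 1 = 8.271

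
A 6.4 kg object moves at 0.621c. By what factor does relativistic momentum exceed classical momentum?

p_rel = γmv, p_class = mv
Ratio = γ = 1/√(1 - 0.621²) = 1.276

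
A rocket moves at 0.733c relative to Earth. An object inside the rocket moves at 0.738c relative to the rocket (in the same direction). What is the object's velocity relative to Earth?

u = (u' + v)/(1 + u'v/c²)
Numerator: 0.738 + 0.733 = 1.471
Denominator: 1 + 0.540954 = 1.540954
u = 1.471/1.540954 = 0.9546c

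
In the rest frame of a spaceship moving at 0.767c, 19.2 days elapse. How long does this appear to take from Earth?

Proper time Δt₀ = 19.2 days
γ = 1/√(1 - 0.767²) = 1.5585
Δt = γΔt₀ = 1.5585 × 19.2 = 29.92 days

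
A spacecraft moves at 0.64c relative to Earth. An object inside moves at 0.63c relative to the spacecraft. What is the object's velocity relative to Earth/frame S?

u = (u' + v)/(1 + u'v/c²)
Numerator: 0.63 + 0.64 = 1.27
Denominator: 1 + 0.4032 = 1.4032
u = 1.27/1.4032 = 0.9051c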